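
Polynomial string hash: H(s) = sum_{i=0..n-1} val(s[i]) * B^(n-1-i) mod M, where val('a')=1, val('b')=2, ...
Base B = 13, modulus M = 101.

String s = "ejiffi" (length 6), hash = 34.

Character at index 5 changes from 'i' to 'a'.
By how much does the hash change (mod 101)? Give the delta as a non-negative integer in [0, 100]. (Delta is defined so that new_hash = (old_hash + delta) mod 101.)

Answer: 93

Derivation:
Delta formula: (val(new) - val(old)) * B^(n-1-k) mod M
  val('a') - val('i') = 1 - 9 = -8
  B^(n-1-k) = 13^0 mod 101 = 1
  Delta = -8 * 1 mod 101 = 93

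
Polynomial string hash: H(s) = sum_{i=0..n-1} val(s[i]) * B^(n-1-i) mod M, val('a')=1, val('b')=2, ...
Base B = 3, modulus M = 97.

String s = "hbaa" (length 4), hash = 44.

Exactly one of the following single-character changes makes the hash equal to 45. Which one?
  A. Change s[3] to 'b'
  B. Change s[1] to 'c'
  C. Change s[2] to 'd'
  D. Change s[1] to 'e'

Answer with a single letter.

Option A: s[3]='a'->'b', delta=(2-1)*3^0 mod 97 = 1, hash=44+1 mod 97 = 45 <-- target
Option B: s[1]='b'->'c', delta=(3-2)*3^2 mod 97 = 9, hash=44+9 mod 97 = 53
Option C: s[2]='a'->'d', delta=(4-1)*3^1 mod 97 = 9, hash=44+9 mod 97 = 53
Option D: s[1]='b'->'e', delta=(5-2)*3^2 mod 97 = 27, hash=44+27 mod 97 = 71

Answer: A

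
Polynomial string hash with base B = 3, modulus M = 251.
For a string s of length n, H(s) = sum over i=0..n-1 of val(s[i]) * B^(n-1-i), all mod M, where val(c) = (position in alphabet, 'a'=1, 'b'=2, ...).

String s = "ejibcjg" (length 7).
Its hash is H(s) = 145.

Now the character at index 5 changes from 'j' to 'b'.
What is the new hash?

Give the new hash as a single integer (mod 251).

Answer: 121

Derivation:
val('j') = 10, val('b') = 2
Position k = 5, exponent = n-1-k = 1
B^1 mod M = 3^1 mod 251 = 3
Delta = (2 - 10) * 3 mod 251 = 227
New hash = (145 + 227) mod 251 = 121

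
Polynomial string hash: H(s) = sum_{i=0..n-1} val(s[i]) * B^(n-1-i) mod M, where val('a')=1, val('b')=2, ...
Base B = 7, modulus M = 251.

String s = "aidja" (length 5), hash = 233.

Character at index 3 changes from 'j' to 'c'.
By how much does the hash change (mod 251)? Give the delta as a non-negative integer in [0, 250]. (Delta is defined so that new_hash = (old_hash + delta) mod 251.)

Answer: 202

Derivation:
Delta formula: (val(new) - val(old)) * B^(n-1-k) mod M
  val('c') - val('j') = 3 - 10 = -7
  B^(n-1-k) = 7^1 mod 251 = 7
  Delta = -7 * 7 mod 251 = 202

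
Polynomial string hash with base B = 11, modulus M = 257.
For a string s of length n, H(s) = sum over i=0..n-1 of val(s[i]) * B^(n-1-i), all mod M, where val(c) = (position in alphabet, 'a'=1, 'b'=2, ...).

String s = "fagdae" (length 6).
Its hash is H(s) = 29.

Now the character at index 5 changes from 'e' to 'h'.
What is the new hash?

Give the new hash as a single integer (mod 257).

val('e') = 5, val('h') = 8
Position k = 5, exponent = n-1-k = 0
B^0 mod M = 11^0 mod 257 = 1
Delta = (8 - 5) * 1 mod 257 = 3
New hash = (29 + 3) mod 257 = 32

Answer: 32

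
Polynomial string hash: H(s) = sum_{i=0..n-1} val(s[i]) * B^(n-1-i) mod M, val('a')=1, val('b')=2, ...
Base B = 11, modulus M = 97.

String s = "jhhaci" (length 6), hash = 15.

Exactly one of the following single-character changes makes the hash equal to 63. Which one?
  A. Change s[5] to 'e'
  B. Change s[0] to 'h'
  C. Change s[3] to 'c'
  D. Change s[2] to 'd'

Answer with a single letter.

Option A: s[5]='i'->'e', delta=(5-9)*11^0 mod 97 = 93, hash=15+93 mod 97 = 11
Option B: s[0]='j'->'h', delta=(8-10)*11^5 mod 97 = 35, hash=15+35 mod 97 = 50
Option C: s[3]='a'->'c', delta=(3-1)*11^2 mod 97 = 48, hash=15+48 mod 97 = 63 <-- target
Option D: s[2]='h'->'d', delta=(4-8)*11^3 mod 97 = 11, hash=15+11 mod 97 = 26

Answer: C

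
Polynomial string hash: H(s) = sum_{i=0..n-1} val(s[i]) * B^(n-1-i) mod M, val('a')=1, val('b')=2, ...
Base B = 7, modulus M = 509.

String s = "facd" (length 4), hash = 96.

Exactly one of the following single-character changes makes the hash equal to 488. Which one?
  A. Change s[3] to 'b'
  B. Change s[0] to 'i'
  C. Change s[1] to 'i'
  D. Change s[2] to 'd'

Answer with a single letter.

Answer: C

Derivation:
Option A: s[3]='d'->'b', delta=(2-4)*7^0 mod 509 = 507, hash=96+507 mod 509 = 94
Option B: s[0]='f'->'i', delta=(9-6)*7^3 mod 509 = 11, hash=96+11 mod 509 = 107
Option C: s[1]='a'->'i', delta=(9-1)*7^2 mod 509 = 392, hash=96+392 mod 509 = 488 <-- target
Option D: s[2]='c'->'d', delta=(4-3)*7^1 mod 509 = 7, hash=96+7 mod 509 = 103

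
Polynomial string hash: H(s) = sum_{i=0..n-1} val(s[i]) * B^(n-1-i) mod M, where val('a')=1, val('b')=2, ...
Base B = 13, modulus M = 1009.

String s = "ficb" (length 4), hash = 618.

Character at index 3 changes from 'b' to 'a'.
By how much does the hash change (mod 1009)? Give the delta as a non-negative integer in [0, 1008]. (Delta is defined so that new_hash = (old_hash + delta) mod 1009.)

Delta formula: (val(new) - val(old)) * B^(n-1-k) mod M
  val('a') - val('b') = 1 - 2 = -1
  B^(n-1-k) = 13^0 mod 1009 = 1
  Delta = -1 * 1 mod 1009 = 1008

Answer: 1008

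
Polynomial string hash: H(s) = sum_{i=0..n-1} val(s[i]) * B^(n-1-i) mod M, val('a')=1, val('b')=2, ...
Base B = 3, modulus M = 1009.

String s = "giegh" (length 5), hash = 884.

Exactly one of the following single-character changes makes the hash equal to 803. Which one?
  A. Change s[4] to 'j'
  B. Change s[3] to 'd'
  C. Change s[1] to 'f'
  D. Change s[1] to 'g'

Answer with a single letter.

Answer: C

Derivation:
Option A: s[4]='h'->'j', delta=(10-8)*3^0 mod 1009 = 2, hash=884+2 mod 1009 = 886
Option B: s[3]='g'->'d', delta=(4-7)*3^1 mod 1009 = 1000, hash=884+1000 mod 1009 = 875
Option C: s[1]='i'->'f', delta=(6-9)*3^3 mod 1009 = 928, hash=884+928 mod 1009 = 803 <-- target
Option D: s[1]='i'->'g', delta=(7-9)*3^3 mod 1009 = 955, hash=884+955 mod 1009 = 830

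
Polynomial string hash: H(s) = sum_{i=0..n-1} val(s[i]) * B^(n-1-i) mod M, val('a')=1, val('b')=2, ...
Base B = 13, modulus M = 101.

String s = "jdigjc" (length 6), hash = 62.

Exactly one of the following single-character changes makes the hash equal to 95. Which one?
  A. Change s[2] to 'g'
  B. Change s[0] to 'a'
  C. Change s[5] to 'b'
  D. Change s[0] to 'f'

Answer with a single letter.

Option A: s[2]='i'->'g', delta=(7-9)*13^3 mod 101 = 50, hash=62+50 mod 101 = 11
Option B: s[0]='j'->'a', delta=(1-10)*13^5 mod 101 = 49, hash=62+49 mod 101 = 10
Option C: s[5]='c'->'b', delta=(2-3)*13^0 mod 101 = 100, hash=62+100 mod 101 = 61
Option D: s[0]='j'->'f', delta=(6-10)*13^5 mod 101 = 33, hash=62+33 mod 101 = 95 <-- target

Answer: D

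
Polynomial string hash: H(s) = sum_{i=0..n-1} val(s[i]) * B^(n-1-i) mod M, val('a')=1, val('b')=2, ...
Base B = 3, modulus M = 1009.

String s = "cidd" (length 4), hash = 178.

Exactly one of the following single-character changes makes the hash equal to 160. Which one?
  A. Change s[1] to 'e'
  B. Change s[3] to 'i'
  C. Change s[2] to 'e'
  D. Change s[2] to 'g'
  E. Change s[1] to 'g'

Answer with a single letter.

Option A: s[1]='i'->'e', delta=(5-9)*3^2 mod 1009 = 973, hash=178+973 mod 1009 = 142
Option B: s[3]='d'->'i', delta=(9-4)*3^0 mod 1009 = 5, hash=178+5 mod 1009 = 183
Option C: s[2]='d'->'e', delta=(5-4)*3^1 mod 1009 = 3, hash=178+3 mod 1009 = 181
Option D: s[2]='d'->'g', delta=(7-4)*3^1 mod 1009 = 9, hash=178+9 mod 1009 = 187
Option E: s[1]='i'->'g', delta=(7-9)*3^2 mod 1009 = 991, hash=178+991 mod 1009 = 160 <-- target

Answer: E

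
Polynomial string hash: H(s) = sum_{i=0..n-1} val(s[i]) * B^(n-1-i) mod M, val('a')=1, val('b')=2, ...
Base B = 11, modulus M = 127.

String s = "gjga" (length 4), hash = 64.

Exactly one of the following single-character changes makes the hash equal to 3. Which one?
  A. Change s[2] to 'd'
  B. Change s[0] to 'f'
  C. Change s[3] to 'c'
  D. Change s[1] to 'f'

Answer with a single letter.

Option A: s[2]='g'->'d', delta=(4-7)*11^1 mod 127 = 94, hash=64+94 mod 127 = 31
Option B: s[0]='g'->'f', delta=(6-7)*11^3 mod 127 = 66, hash=64+66 mod 127 = 3 <-- target
Option C: s[3]='a'->'c', delta=(3-1)*11^0 mod 127 = 2, hash=64+2 mod 127 = 66
Option D: s[1]='j'->'f', delta=(6-10)*11^2 mod 127 = 24, hash=64+24 mod 127 = 88

Answer: B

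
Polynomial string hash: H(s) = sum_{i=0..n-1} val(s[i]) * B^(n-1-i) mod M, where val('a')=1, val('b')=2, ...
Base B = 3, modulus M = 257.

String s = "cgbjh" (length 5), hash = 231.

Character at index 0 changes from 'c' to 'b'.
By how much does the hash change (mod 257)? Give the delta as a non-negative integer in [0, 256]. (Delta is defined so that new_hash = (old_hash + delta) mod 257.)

Delta formula: (val(new) - val(old)) * B^(n-1-k) mod M
  val('b') - val('c') = 2 - 3 = -1
  B^(n-1-k) = 3^4 mod 257 = 81
  Delta = -1 * 81 mod 257 = 176

Answer: 176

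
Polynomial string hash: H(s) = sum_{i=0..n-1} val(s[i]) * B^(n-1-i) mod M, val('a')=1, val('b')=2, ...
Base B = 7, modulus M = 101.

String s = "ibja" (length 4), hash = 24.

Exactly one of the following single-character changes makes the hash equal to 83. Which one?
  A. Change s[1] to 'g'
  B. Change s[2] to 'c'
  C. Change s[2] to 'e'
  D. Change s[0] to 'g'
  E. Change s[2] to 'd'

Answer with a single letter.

Answer: E

Derivation:
Option A: s[1]='b'->'g', delta=(7-2)*7^2 mod 101 = 43, hash=24+43 mod 101 = 67
Option B: s[2]='j'->'c', delta=(3-10)*7^1 mod 101 = 52, hash=24+52 mod 101 = 76
Option C: s[2]='j'->'e', delta=(5-10)*7^1 mod 101 = 66, hash=24+66 mod 101 = 90
Option D: s[0]='i'->'g', delta=(7-9)*7^3 mod 101 = 21, hash=24+21 mod 101 = 45
Option E: s[2]='j'->'d', delta=(4-10)*7^1 mod 101 = 59, hash=24+59 mod 101 = 83 <-- target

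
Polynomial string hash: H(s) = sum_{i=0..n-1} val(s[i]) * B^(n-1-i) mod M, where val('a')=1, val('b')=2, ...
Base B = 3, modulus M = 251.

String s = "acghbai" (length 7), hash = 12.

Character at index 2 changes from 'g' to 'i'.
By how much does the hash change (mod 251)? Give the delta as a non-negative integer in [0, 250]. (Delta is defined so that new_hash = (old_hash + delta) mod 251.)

Delta formula: (val(new) - val(old)) * B^(n-1-k) mod M
  val('i') - val('g') = 9 - 7 = 2
  B^(n-1-k) = 3^4 mod 251 = 81
  Delta = 2 * 81 mod 251 = 162

Answer: 162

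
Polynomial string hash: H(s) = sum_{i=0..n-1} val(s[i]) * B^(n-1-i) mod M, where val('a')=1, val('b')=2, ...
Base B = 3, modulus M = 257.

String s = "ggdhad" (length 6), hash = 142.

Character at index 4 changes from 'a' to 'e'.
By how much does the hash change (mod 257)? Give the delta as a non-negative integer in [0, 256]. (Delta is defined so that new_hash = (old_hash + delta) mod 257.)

Answer: 12

Derivation:
Delta formula: (val(new) - val(old)) * B^(n-1-k) mod M
  val('e') - val('a') = 5 - 1 = 4
  B^(n-1-k) = 3^1 mod 257 = 3
  Delta = 4 * 3 mod 257 = 12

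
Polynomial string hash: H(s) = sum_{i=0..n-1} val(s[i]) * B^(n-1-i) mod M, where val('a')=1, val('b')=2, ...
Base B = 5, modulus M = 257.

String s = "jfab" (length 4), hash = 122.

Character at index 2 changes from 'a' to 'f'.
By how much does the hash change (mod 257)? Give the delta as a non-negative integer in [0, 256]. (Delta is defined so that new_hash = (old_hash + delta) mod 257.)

Answer: 25

Derivation:
Delta formula: (val(new) - val(old)) * B^(n-1-k) mod M
  val('f') - val('a') = 6 - 1 = 5
  B^(n-1-k) = 5^1 mod 257 = 5
  Delta = 5 * 5 mod 257 = 25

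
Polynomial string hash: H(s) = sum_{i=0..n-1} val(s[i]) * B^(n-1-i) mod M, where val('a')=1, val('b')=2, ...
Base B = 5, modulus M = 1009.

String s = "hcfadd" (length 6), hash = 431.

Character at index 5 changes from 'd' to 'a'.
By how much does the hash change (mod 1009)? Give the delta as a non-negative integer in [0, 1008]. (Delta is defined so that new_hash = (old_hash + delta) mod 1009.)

Delta formula: (val(new) - val(old)) * B^(n-1-k) mod M
  val('a') - val('d') = 1 - 4 = -3
  B^(n-1-k) = 5^0 mod 1009 = 1
  Delta = -3 * 1 mod 1009 = 1006

Answer: 1006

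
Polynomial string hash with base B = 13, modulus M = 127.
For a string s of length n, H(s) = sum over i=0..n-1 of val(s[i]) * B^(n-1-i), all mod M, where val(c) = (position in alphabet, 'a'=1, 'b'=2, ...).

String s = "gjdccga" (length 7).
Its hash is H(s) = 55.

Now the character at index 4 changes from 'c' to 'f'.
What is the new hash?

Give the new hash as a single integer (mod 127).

val('c') = 3, val('f') = 6
Position k = 4, exponent = n-1-k = 2
B^2 mod M = 13^2 mod 127 = 42
Delta = (6 - 3) * 42 mod 127 = 126
New hash = (55 + 126) mod 127 = 54

Answer: 54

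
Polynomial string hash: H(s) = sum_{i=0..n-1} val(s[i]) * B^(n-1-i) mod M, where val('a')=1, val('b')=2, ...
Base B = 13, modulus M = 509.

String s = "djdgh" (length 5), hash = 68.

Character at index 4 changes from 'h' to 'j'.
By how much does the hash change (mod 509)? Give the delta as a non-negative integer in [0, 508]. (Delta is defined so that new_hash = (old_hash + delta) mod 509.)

Delta formula: (val(new) - val(old)) * B^(n-1-k) mod M
  val('j') - val('h') = 10 - 8 = 2
  B^(n-1-k) = 13^0 mod 509 = 1
  Delta = 2 * 1 mod 509 = 2

Answer: 2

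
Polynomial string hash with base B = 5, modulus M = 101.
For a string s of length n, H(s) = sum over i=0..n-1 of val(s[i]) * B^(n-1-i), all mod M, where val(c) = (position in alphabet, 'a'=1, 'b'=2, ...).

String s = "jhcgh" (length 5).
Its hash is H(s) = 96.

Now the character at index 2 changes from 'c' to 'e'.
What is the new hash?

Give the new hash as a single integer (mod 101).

Answer: 45

Derivation:
val('c') = 3, val('e') = 5
Position k = 2, exponent = n-1-k = 2
B^2 mod M = 5^2 mod 101 = 25
Delta = (5 - 3) * 25 mod 101 = 50
New hash = (96 + 50) mod 101 = 45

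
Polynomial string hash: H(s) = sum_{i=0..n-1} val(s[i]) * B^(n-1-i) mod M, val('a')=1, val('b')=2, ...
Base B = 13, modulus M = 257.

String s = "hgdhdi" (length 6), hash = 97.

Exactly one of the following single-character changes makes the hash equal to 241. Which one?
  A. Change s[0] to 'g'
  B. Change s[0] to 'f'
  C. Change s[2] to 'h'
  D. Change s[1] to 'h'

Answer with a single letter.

Answer: B

Derivation:
Option A: s[0]='h'->'g', delta=(7-8)*13^5 mod 257 = 72, hash=97+72 mod 257 = 169
Option B: s[0]='h'->'f', delta=(6-8)*13^5 mod 257 = 144, hash=97+144 mod 257 = 241 <-- target
Option C: s[2]='d'->'h', delta=(8-4)*13^3 mod 257 = 50, hash=97+50 mod 257 = 147
Option D: s[1]='g'->'h', delta=(8-7)*13^4 mod 257 = 34, hash=97+34 mod 257 = 131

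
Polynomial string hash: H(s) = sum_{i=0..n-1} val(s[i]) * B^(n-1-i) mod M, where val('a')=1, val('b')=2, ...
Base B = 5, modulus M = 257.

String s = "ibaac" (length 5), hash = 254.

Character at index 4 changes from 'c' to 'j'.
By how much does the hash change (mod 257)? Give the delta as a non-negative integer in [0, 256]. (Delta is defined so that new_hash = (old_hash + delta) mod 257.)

Answer: 7

Derivation:
Delta formula: (val(new) - val(old)) * B^(n-1-k) mod M
  val('j') - val('c') = 10 - 3 = 7
  B^(n-1-k) = 5^0 mod 257 = 1
  Delta = 7 * 1 mod 257 = 7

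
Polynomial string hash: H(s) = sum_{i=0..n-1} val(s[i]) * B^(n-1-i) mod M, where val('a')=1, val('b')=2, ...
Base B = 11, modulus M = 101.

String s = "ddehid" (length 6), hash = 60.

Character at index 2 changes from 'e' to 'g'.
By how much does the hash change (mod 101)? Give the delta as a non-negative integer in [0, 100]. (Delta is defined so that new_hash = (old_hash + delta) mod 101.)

Answer: 36

Derivation:
Delta formula: (val(new) - val(old)) * B^(n-1-k) mod M
  val('g') - val('e') = 7 - 5 = 2
  B^(n-1-k) = 11^3 mod 101 = 18
  Delta = 2 * 18 mod 101 = 36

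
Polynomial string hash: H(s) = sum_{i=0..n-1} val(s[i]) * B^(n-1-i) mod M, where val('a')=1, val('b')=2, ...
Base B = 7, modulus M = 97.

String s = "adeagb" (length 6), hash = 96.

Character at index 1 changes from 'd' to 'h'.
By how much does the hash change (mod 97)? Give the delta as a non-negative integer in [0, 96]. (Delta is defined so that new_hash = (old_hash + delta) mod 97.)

Answer: 1

Derivation:
Delta formula: (val(new) - val(old)) * B^(n-1-k) mod M
  val('h') - val('d') = 8 - 4 = 4
  B^(n-1-k) = 7^4 mod 97 = 73
  Delta = 4 * 73 mod 97 = 1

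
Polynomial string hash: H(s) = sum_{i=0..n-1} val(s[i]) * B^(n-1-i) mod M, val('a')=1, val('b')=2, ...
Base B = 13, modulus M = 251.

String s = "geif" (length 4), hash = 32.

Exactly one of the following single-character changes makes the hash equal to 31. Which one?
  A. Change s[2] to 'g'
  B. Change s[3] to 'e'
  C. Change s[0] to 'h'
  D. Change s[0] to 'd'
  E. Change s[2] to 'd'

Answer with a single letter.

Option A: s[2]='i'->'g', delta=(7-9)*13^1 mod 251 = 225, hash=32+225 mod 251 = 6
Option B: s[3]='f'->'e', delta=(5-6)*13^0 mod 251 = 250, hash=32+250 mod 251 = 31 <-- target
Option C: s[0]='g'->'h', delta=(8-7)*13^3 mod 251 = 189, hash=32+189 mod 251 = 221
Option D: s[0]='g'->'d', delta=(4-7)*13^3 mod 251 = 186, hash=32+186 mod 251 = 218
Option E: s[2]='i'->'d', delta=(4-9)*13^1 mod 251 = 186, hash=32+186 mod 251 = 218

Answer: B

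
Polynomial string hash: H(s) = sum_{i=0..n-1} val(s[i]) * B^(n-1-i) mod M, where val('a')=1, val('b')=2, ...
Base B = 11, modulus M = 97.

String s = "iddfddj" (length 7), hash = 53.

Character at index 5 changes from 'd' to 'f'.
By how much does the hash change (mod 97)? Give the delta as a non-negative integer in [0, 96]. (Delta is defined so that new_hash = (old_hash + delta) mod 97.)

Answer: 22

Derivation:
Delta formula: (val(new) - val(old)) * B^(n-1-k) mod M
  val('f') - val('d') = 6 - 4 = 2
  B^(n-1-k) = 11^1 mod 97 = 11
  Delta = 2 * 11 mod 97 = 22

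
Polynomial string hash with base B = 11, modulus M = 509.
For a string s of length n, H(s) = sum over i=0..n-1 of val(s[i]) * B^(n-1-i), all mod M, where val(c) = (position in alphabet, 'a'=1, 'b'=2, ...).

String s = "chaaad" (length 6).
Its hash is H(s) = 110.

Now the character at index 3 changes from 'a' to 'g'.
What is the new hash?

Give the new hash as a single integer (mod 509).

Answer: 327

Derivation:
val('a') = 1, val('g') = 7
Position k = 3, exponent = n-1-k = 2
B^2 mod M = 11^2 mod 509 = 121
Delta = (7 - 1) * 121 mod 509 = 217
New hash = (110 + 217) mod 509 = 327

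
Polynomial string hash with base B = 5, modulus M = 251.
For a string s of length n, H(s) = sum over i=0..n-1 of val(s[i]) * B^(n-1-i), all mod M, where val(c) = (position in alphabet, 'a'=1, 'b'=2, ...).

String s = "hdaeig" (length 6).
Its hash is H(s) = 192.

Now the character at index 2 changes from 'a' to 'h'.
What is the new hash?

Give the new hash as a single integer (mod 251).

val('a') = 1, val('h') = 8
Position k = 2, exponent = n-1-k = 3
B^3 mod M = 5^3 mod 251 = 125
Delta = (8 - 1) * 125 mod 251 = 122
New hash = (192 + 122) mod 251 = 63

Answer: 63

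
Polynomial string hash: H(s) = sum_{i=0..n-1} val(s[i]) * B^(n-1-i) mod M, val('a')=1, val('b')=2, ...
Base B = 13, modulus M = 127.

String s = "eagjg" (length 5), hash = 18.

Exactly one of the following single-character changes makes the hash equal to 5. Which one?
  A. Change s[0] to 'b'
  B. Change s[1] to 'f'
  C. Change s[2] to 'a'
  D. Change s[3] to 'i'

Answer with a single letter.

Option A: s[0]='e'->'b', delta=(2-5)*13^4 mod 127 = 42, hash=18+42 mod 127 = 60
Option B: s[1]='a'->'f', delta=(6-1)*13^3 mod 127 = 63, hash=18+63 mod 127 = 81
Option C: s[2]='g'->'a', delta=(1-7)*13^2 mod 127 = 2, hash=18+2 mod 127 = 20
Option D: s[3]='j'->'i', delta=(9-10)*13^1 mod 127 = 114, hash=18+114 mod 127 = 5 <-- target

Answer: D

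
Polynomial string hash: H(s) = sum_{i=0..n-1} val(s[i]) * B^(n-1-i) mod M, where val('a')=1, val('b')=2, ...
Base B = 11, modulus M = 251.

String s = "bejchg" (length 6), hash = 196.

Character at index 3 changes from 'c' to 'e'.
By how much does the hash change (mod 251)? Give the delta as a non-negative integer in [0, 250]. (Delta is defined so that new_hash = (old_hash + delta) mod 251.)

Answer: 242

Derivation:
Delta formula: (val(new) - val(old)) * B^(n-1-k) mod M
  val('e') - val('c') = 5 - 3 = 2
  B^(n-1-k) = 11^2 mod 251 = 121
  Delta = 2 * 121 mod 251 = 242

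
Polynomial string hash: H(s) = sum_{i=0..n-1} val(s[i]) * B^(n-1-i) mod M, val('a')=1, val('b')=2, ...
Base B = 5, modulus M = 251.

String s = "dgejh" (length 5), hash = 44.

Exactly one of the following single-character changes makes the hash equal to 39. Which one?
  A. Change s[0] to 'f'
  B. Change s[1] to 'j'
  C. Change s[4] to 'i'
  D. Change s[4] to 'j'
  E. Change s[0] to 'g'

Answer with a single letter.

Option A: s[0]='d'->'f', delta=(6-4)*5^4 mod 251 = 246, hash=44+246 mod 251 = 39 <-- target
Option B: s[1]='g'->'j', delta=(10-7)*5^3 mod 251 = 124, hash=44+124 mod 251 = 168
Option C: s[4]='h'->'i', delta=(9-8)*5^0 mod 251 = 1, hash=44+1 mod 251 = 45
Option D: s[4]='h'->'j', delta=(10-8)*5^0 mod 251 = 2, hash=44+2 mod 251 = 46
Option E: s[0]='d'->'g', delta=(7-4)*5^4 mod 251 = 118, hash=44+118 mod 251 = 162

Answer: A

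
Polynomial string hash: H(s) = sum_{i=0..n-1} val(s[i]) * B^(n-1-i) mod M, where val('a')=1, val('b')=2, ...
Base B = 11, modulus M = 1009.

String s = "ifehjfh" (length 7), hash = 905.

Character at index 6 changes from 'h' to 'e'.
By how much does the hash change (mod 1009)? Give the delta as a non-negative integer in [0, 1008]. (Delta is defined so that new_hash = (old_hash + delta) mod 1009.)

Answer: 1006

Derivation:
Delta formula: (val(new) - val(old)) * B^(n-1-k) mod M
  val('e') - val('h') = 5 - 8 = -3
  B^(n-1-k) = 11^0 mod 1009 = 1
  Delta = -3 * 1 mod 1009 = 1006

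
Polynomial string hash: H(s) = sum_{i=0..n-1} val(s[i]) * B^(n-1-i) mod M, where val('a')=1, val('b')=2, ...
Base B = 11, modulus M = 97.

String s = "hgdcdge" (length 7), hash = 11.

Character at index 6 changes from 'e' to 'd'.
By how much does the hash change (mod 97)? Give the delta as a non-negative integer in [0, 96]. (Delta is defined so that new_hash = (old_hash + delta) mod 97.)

Delta formula: (val(new) - val(old)) * B^(n-1-k) mod M
  val('d') - val('e') = 4 - 5 = -1
  B^(n-1-k) = 11^0 mod 97 = 1
  Delta = -1 * 1 mod 97 = 96

Answer: 96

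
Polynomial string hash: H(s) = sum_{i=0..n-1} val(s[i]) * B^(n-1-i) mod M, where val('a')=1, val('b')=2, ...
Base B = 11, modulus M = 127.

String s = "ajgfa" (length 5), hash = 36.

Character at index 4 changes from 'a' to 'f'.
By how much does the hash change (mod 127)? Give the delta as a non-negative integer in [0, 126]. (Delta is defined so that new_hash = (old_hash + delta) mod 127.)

Answer: 5

Derivation:
Delta formula: (val(new) - val(old)) * B^(n-1-k) mod M
  val('f') - val('a') = 6 - 1 = 5
  B^(n-1-k) = 11^0 mod 127 = 1
  Delta = 5 * 1 mod 127 = 5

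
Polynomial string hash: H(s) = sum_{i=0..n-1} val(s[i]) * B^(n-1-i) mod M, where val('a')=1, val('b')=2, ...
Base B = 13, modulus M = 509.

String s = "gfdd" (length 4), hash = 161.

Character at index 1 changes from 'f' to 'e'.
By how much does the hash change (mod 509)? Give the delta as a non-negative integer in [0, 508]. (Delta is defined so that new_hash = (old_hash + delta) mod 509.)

Answer: 340

Derivation:
Delta formula: (val(new) - val(old)) * B^(n-1-k) mod M
  val('e') - val('f') = 5 - 6 = -1
  B^(n-1-k) = 13^2 mod 509 = 169
  Delta = -1 * 169 mod 509 = 340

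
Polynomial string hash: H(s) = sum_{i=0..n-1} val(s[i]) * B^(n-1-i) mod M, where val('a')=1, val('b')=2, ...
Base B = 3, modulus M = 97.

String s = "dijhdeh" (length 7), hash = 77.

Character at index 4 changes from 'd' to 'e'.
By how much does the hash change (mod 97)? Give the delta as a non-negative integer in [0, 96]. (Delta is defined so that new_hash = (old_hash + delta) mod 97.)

Delta formula: (val(new) - val(old)) * B^(n-1-k) mod M
  val('e') - val('d') = 5 - 4 = 1
  B^(n-1-k) = 3^2 mod 97 = 9
  Delta = 1 * 9 mod 97 = 9

Answer: 9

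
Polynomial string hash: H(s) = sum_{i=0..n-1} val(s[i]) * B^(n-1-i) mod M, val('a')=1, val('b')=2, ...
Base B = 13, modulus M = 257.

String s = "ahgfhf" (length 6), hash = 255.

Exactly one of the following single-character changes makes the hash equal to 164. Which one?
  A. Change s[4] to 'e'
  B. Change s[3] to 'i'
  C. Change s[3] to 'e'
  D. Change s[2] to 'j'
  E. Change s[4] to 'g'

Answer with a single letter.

Option A: s[4]='h'->'e', delta=(5-8)*13^1 mod 257 = 218, hash=255+218 mod 257 = 216
Option B: s[3]='f'->'i', delta=(9-6)*13^2 mod 257 = 250, hash=255+250 mod 257 = 248
Option C: s[3]='f'->'e', delta=(5-6)*13^2 mod 257 = 88, hash=255+88 mod 257 = 86
Option D: s[2]='g'->'j', delta=(10-7)*13^3 mod 257 = 166, hash=255+166 mod 257 = 164 <-- target
Option E: s[4]='h'->'g', delta=(7-8)*13^1 mod 257 = 244, hash=255+244 mod 257 = 242

Answer: D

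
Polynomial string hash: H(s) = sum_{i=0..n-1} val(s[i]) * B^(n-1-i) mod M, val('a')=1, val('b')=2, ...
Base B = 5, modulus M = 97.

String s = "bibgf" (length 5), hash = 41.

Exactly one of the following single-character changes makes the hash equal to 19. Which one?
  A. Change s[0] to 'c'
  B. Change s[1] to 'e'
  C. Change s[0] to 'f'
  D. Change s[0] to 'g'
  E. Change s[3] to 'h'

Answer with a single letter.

Answer: C

Derivation:
Option A: s[0]='b'->'c', delta=(3-2)*5^4 mod 97 = 43, hash=41+43 mod 97 = 84
Option B: s[1]='i'->'e', delta=(5-9)*5^3 mod 97 = 82, hash=41+82 mod 97 = 26
Option C: s[0]='b'->'f', delta=(6-2)*5^4 mod 97 = 75, hash=41+75 mod 97 = 19 <-- target
Option D: s[0]='b'->'g', delta=(7-2)*5^4 mod 97 = 21, hash=41+21 mod 97 = 62
Option E: s[3]='g'->'h', delta=(8-7)*5^1 mod 97 = 5, hash=41+5 mod 97 = 46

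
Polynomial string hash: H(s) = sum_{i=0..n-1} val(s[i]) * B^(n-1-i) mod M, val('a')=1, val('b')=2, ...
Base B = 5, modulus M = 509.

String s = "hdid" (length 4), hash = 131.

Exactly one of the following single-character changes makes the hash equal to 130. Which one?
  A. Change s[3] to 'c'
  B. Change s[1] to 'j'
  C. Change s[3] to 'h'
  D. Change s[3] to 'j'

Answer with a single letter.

Option A: s[3]='d'->'c', delta=(3-4)*5^0 mod 509 = 508, hash=131+508 mod 509 = 130 <-- target
Option B: s[1]='d'->'j', delta=(10-4)*5^2 mod 509 = 150, hash=131+150 mod 509 = 281
Option C: s[3]='d'->'h', delta=(8-4)*5^0 mod 509 = 4, hash=131+4 mod 509 = 135
Option D: s[3]='d'->'j', delta=(10-4)*5^0 mod 509 = 6, hash=131+6 mod 509 = 137

Answer: A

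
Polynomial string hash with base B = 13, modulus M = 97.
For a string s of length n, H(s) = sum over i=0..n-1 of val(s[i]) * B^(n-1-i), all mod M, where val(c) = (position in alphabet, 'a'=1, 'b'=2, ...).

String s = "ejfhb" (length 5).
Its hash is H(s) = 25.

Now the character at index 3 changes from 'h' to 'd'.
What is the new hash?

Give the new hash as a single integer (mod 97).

Answer: 70

Derivation:
val('h') = 8, val('d') = 4
Position k = 3, exponent = n-1-k = 1
B^1 mod M = 13^1 mod 97 = 13
Delta = (4 - 8) * 13 mod 97 = 45
New hash = (25 + 45) mod 97 = 70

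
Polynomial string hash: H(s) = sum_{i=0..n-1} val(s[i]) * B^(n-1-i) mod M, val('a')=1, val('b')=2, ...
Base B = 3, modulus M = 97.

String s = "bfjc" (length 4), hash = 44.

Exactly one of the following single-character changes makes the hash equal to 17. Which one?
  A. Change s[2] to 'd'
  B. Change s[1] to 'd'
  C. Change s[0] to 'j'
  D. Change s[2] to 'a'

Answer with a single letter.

Option A: s[2]='j'->'d', delta=(4-10)*3^1 mod 97 = 79, hash=44+79 mod 97 = 26
Option B: s[1]='f'->'d', delta=(4-6)*3^2 mod 97 = 79, hash=44+79 mod 97 = 26
Option C: s[0]='b'->'j', delta=(10-2)*3^3 mod 97 = 22, hash=44+22 mod 97 = 66
Option D: s[2]='j'->'a', delta=(1-10)*3^1 mod 97 = 70, hash=44+70 mod 97 = 17 <-- target

Answer: D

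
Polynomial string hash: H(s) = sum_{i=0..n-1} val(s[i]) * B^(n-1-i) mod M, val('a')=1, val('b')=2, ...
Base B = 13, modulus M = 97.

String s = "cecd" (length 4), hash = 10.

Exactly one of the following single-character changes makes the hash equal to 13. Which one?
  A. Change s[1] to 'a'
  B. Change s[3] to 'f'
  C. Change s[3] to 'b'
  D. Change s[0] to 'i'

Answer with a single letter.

Answer: A

Derivation:
Option A: s[1]='e'->'a', delta=(1-5)*13^2 mod 97 = 3, hash=10+3 mod 97 = 13 <-- target
Option B: s[3]='d'->'f', delta=(6-4)*13^0 mod 97 = 2, hash=10+2 mod 97 = 12
Option C: s[3]='d'->'b', delta=(2-4)*13^0 mod 97 = 95, hash=10+95 mod 97 = 8
Option D: s[0]='c'->'i', delta=(9-3)*13^3 mod 97 = 87, hash=10+87 mod 97 = 0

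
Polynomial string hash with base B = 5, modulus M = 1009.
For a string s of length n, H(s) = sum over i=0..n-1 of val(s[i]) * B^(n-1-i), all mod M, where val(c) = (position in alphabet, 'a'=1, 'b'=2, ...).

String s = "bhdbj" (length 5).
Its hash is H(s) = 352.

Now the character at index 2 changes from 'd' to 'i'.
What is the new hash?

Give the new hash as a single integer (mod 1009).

val('d') = 4, val('i') = 9
Position k = 2, exponent = n-1-k = 2
B^2 mod M = 5^2 mod 1009 = 25
Delta = (9 - 4) * 25 mod 1009 = 125
New hash = (352 + 125) mod 1009 = 477

Answer: 477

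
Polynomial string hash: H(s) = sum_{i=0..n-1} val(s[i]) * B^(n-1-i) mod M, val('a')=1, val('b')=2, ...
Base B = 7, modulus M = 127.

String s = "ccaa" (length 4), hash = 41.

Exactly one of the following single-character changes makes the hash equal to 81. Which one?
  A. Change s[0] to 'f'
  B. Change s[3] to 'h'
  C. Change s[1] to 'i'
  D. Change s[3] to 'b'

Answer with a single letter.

Option A: s[0]='c'->'f', delta=(6-3)*7^3 mod 127 = 13, hash=41+13 mod 127 = 54
Option B: s[3]='a'->'h', delta=(8-1)*7^0 mod 127 = 7, hash=41+7 mod 127 = 48
Option C: s[1]='c'->'i', delta=(9-3)*7^2 mod 127 = 40, hash=41+40 mod 127 = 81 <-- target
Option D: s[3]='a'->'b', delta=(2-1)*7^0 mod 127 = 1, hash=41+1 mod 127 = 42

Answer: C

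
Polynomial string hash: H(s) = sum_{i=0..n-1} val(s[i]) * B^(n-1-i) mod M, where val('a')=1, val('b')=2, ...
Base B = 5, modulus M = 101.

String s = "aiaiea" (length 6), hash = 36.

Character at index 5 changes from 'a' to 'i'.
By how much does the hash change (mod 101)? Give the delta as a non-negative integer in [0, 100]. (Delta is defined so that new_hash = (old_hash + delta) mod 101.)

Delta formula: (val(new) - val(old)) * B^(n-1-k) mod M
  val('i') - val('a') = 9 - 1 = 8
  B^(n-1-k) = 5^0 mod 101 = 1
  Delta = 8 * 1 mod 101 = 8

Answer: 8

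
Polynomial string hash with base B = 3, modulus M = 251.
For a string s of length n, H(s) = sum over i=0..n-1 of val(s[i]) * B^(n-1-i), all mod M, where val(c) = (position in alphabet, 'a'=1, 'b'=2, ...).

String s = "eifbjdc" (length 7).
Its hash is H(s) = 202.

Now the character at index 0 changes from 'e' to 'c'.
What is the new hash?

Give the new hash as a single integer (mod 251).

val('e') = 5, val('c') = 3
Position k = 0, exponent = n-1-k = 6
B^6 mod M = 3^6 mod 251 = 227
Delta = (3 - 5) * 227 mod 251 = 48
New hash = (202 + 48) mod 251 = 250

Answer: 250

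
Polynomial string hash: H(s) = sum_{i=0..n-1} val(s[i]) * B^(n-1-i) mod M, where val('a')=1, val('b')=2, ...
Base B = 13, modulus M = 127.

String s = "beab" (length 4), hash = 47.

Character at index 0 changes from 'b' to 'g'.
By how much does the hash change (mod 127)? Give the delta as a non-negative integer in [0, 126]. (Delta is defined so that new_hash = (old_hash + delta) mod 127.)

Delta formula: (val(new) - val(old)) * B^(n-1-k) mod M
  val('g') - val('b') = 7 - 2 = 5
  B^(n-1-k) = 13^3 mod 127 = 38
  Delta = 5 * 38 mod 127 = 63

Answer: 63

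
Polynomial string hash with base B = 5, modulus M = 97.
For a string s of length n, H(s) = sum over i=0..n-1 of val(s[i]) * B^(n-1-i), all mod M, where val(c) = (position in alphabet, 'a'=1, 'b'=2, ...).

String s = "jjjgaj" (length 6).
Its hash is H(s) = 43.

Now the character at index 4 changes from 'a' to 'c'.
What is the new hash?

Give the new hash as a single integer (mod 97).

Answer: 53

Derivation:
val('a') = 1, val('c') = 3
Position k = 4, exponent = n-1-k = 1
B^1 mod M = 5^1 mod 97 = 5
Delta = (3 - 1) * 5 mod 97 = 10
New hash = (43 + 10) mod 97 = 53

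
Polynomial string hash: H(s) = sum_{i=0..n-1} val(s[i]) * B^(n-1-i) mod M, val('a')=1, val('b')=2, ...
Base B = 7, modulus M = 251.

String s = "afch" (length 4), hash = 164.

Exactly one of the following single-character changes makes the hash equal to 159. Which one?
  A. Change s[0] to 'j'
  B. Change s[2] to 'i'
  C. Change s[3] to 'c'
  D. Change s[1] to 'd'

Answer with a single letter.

Option A: s[0]='a'->'j', delta=(10-1)*7^3 mod 251 = 75, hash=164+75 mod 251 = 239
Option B: s[2]='c'->'i', delta=(9-3)*7^1 mod 251 = 42, hash=164+42 mod 251 = 206
Option C: s[3]='h'->'c', delta=(3-8)*7^0 mod 251 = 246, hash=164+246 mod 251 = 159 <-- target
Option D: s[1]='f'->'d', delta=(4-6)*7^2 mod 251 = 153, hash=164+153 mod 251 = 66

Answer: C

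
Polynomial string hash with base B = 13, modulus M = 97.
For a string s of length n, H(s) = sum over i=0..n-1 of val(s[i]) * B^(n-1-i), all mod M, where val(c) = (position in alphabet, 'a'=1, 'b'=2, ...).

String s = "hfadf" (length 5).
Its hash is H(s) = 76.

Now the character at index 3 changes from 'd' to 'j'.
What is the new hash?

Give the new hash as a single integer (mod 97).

val('d') = 4, val('j') = 10
Position k = 3, exponent = n-1-k = 1
B^1 mod M = 13^1 mod 97 = 13
Delta = (10 - 4) * 13 mod 97 = 78
New hash = (76 + 78) mod 97 = 57

Answer: 57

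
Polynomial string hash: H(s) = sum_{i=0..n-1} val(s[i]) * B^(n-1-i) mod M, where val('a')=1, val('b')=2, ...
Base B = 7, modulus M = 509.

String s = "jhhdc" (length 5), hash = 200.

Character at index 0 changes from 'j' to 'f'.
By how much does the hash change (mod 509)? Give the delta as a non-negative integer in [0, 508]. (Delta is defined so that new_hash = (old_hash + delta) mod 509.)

Delta formula: (val(new) - val(old)) * B^(n-1-k) mod M
  val('f') - val('j') = 6 - 10 = -4
  B^(n-1-k) = 7^4 mod 509 = 365
  Delta = -4 * 365 mod 509 = 67

Answer: 67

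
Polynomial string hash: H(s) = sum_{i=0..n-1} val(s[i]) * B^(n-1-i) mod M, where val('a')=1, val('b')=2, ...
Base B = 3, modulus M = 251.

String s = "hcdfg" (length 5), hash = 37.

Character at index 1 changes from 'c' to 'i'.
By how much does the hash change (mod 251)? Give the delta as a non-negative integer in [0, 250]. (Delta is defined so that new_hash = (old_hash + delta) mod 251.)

Answer: 162

Derivation:
Delta formula: (val(new) - val(old)) * B^(n-1-k) mod M
  val('i') - val('c') = 9 - 3 = 6
  B^(n-1-k) = 3^3 mod 251 = 27
  Delta = 6 * 27 mod 251 = 162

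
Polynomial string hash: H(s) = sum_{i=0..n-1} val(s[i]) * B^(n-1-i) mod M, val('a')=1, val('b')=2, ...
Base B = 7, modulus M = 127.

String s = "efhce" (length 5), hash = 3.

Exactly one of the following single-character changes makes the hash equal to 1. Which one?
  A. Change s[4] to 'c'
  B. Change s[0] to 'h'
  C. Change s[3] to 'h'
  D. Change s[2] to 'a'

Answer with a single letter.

Answer: A

Derivation:
Option A: s[4]='e'->'c', delta=(3-5)*7^0 mod 127 = 125, hash=3+125 mod 127 = 1 <-- target
Option B: s[0]='e'->'h', delta=(8-5)*7^4 mod 127 = 91, hash=3+91 mod 127 = 94
Option C: s[3]='c'->'h', delta=(8-3)*7^1 mod 127 = 35, hash=3+35 mod 127 = 38
Option D: s[2]='h'->'a', delta=(1-8)*7^2 mod 127 = 38, hash=3+38 mod 127 = 41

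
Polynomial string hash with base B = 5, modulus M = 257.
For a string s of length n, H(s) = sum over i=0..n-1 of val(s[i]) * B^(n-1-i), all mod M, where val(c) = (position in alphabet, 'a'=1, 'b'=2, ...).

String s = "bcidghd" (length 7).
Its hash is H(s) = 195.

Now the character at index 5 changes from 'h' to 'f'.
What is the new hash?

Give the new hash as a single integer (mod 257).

Answer: 185

Derivation:
val('h') = 8, val('f') = 6
Position k = 5, exponent = n-1-k = 1
B^1 mod M = 5^1 mod 257 = 5
Delta = (6 - 8) * 5 mod 257 = 247
New hash = (195 + 247) mod 257 = 185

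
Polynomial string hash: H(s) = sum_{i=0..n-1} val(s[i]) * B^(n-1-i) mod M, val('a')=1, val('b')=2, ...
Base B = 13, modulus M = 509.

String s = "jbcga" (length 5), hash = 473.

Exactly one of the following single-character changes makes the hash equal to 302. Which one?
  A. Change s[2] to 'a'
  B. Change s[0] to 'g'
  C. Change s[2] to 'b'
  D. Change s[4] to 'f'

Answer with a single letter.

Option A: s[2]='c'->'a', delta=(1-3)*13^2 mod 509 = 171, hash=473+171 mod 509 = 135
Option B: s[0]='j'->'g', delta=(7-10)*13^4 mod 509 = 338, hash=473+338 mod 509 = 302 <-- target
Option C: s[2]='c'->'b', delta=(2-3)*13^2 mod 509 = 340, hash=473+340 mod 509 = 304
Option D: s[4]='a'->'f', delta=(6-1)*13^0 mod 509 = 5, hash=473+5 mod 509 = 478

Answer: B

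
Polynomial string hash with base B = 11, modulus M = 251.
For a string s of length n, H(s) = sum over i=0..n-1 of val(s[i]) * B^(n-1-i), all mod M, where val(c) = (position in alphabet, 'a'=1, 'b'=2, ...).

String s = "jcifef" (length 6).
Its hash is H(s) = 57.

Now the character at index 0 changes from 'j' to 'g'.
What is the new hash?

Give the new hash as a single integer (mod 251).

val('j') = 10, val('g') = 7
Position k = 0, exponent = n-1-k = 5
B^5 mod M = 11^5 mod 251 = 160
Delta = (7 - 10) * 160 mod 251 = 22
New hash = (57 + 22) mod 251 = 79

Answer: 79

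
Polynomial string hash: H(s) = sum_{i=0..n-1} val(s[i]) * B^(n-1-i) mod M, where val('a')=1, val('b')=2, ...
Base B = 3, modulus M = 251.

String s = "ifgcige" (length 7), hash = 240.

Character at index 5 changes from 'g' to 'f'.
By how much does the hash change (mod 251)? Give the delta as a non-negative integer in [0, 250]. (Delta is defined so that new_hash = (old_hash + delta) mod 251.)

Delta formula: (val(new) - val(old)) * B^(n-1-k) mod M
  val('f') - val('g') = 6 - 7 = -1
  B^(n-1-k) = 3^1 mod 251 = 3
  Delta = -1 * 3 mod 251 = 248

Answer: 248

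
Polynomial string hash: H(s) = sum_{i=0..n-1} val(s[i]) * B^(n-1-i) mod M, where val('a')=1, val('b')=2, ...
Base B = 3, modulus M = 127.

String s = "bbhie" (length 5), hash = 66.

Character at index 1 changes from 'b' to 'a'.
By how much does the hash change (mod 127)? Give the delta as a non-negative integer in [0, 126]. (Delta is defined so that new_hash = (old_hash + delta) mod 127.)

Answer: 100

Derivation:
Delta formula: (val(new) - val(old)) * B^(n-1-k) mod M
  val('a') - val('b') = 1 - 2 = -1
  B^(n-1-k) = 3^3 mod 127 = 27
  Delta = -1 * 27 mod 127 = 100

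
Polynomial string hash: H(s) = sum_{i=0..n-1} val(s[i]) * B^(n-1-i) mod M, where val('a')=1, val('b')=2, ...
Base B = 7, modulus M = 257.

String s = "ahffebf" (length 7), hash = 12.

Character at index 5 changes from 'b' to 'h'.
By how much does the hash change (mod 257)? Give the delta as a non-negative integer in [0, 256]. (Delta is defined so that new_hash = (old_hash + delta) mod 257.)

Delta formula: (val(new) - val(old)) * B^(n-1-k) mod M
  val('h') - val('b') = 8 - 2 = 6
  B^(n-1-k) = 7^1 mod 257 = 7
  Delta = 6 * 7 mod 257 = 42

Answer: 42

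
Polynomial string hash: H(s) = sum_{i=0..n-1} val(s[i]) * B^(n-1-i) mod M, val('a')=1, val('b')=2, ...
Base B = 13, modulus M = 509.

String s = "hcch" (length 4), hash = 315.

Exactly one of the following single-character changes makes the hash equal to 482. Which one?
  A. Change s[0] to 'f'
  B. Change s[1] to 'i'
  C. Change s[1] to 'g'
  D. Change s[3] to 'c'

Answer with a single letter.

Answer: C

Derivation:
Option A: s[0]='h'->'f', delta=(6-8)*13^3 mod 509 = 187, hash=315+187 mod 509 = 502
Option B: s[1]='c'->'i', delta=(9-3)*13^2 mod 509 = 505, hash=315+505 mod 509 = 311
Option C: s[1]='c'->'g', delta=(7-3)*13^2 mod 509 = 167, hash=315+167 mod 509 = 482 <-- target
Option D: s[3]='h'->'c', delta=(3-8)*13^0 mod 509 = 504, hash=315+504 mod 509 = 310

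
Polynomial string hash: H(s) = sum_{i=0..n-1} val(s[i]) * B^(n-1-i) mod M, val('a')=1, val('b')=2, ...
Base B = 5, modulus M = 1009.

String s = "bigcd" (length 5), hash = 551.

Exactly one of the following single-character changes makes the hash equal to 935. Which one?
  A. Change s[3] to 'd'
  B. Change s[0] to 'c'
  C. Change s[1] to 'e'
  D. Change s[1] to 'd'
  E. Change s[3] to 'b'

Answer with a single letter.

Option A: s[3]='c'->'d', delta=(4-3)*5^1 mod 1009 = 5, hash=551+5 mod 1009 = 556
Option B: s[0]='b'->'c', delta=(3-2)*5^4 mod 1009 = 625, hash=551+625 mod 1009 = 167
Option C: s[1]='i'->'e', delta=(5-9)*5^3 mod 1009 = 509, hash=551+509 mod 1009 = 51
Option D: s[1]='i'->'d', delta=(4-9)*5^3 mod 1009 = 384, hash=551+384 mod 1009 = 935 <-- target
Option E: s[3]='c'->'b', delta=(2-3)*5^1 mod 1009 = 1004, hash=551+1004 mod 1009 = 546

Answer: D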